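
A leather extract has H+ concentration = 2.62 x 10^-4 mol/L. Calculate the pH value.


pH = -log10[H+]
pH = -log10(2.62 x 10^-4) = 3.58


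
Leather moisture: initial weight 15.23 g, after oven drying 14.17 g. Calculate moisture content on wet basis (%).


Moisture = 15.23 - 14.17 = 1.06 g
MC = 1.06 / 15.23 x 100 = 7.0%


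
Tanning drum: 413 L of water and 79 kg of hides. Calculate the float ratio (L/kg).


Float ratio = water / hide weight
Ratio = 413 / 79 = 5.2


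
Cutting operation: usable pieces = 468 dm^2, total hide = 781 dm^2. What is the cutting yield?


59.9%

Yield = usable / total x 100
Yield = 468 / 781 x 100 = 59.9%


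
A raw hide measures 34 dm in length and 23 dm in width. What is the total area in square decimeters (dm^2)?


Area = length x width
Area = 34 x 23 = 782 dm^2


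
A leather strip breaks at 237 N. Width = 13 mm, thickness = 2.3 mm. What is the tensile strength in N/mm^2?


7.93 N/mm^2

Cross-sectional area = 13 x 2.3 = 29.9 mm^2
Tensile strength = 237 / 29.9 = 7.93 N/mm^2


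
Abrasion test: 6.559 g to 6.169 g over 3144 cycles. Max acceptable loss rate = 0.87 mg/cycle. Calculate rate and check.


Loss = 6.559 - 6.169 = 0.390 g
Rate = 0.390 g / 3144 cycles x 1000 = 0.124 mg/cycle
Max = 0.87 mg/cycle
Passes: Yes


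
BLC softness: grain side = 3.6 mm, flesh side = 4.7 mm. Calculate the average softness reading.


Average = (3.6 + 4.7) / 2
Average = 4.15 mm


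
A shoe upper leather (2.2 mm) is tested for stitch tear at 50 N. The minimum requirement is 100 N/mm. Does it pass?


STS = 22.7 N/mm
Passes: No


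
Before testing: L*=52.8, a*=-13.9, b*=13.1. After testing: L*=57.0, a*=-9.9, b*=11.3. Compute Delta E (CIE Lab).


Delta E = 6.07

dL = 57.0 - 52.8 = 4.2
da = -9.9 - (-13.9) = 4.0
db = 11.3 - 13.1 = -1.8
dE = sqrt((4.2)^2 + (4.0)^2 + (-1.8)^2) = 6.07


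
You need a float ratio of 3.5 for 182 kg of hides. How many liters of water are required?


637.0 L


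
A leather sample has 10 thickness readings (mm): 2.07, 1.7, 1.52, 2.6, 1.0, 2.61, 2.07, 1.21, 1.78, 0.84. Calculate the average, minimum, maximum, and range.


Sum = 17.40
Average = 17.40 / 10 = 1.74 mm
Minimum = 0.84 mm
Maximum = 2.61 mm
Range = 2.61 - 0.84 = 1.77 mm


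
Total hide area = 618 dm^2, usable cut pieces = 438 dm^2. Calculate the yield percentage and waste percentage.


Yield = 438 / 618 x 100 = 70.9%
Waste = 618 - 438 = 180 dm^2
Waste% = 100 - 70.9 = 29.1%


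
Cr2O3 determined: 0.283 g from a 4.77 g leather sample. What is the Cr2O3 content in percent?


5.93%

Cr2O3% = 0.283 / 4.77 x 100
Cr2O3% = 5.93%


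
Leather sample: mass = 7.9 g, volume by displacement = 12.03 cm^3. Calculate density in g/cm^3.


Density = mass / volume
Density = 7.9 / 12.03 = 0.657 g/cm^3


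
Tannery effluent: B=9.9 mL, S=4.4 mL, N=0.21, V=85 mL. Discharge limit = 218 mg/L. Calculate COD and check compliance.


COD = (9.9 - 4.4) x 0.21 x 8000 / 85 = 108.7 mg/L
Limit: 218 mg/L
Compliant: Yes


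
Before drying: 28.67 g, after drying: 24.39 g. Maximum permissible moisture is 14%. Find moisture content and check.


MC = (28.67 - 24.39) / 28.67 x 100 = 14.9%
Maximum: 14%
Acceptable: No


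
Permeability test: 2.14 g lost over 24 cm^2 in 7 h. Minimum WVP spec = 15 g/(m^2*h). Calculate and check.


WVP = 2.14 / (24 x 7) x 10000 = 127.38 g/(m^2*h)
Minimum: 15 g/(m^2*h)
Meets spec: Yes


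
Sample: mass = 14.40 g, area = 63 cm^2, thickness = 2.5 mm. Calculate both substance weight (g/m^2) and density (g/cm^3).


Substance weight = 2285.7 g/m^2
Density = 0.914 g/cm^3


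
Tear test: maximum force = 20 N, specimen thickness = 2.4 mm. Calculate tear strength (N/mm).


Tear strength = force / thickness
Tear = 20 / 2.4 = 8.3 N/mm


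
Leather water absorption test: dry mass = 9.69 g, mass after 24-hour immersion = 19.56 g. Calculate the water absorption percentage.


Water absorbed = 19.56 - 9.69 = 9.87 g
WA% = 9.87 / 9.69 x 100 = 101.9%


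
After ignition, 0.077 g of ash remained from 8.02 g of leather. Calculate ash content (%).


Ash% = 0.077 / 8.02 x 100
Ash% = 0.96%


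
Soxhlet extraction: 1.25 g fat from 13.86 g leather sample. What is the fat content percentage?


9.0%

Fat content = 1.25 / 13.86 x 100
Fat = 9.0%


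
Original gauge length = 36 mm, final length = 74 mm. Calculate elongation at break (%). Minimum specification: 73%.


Extension = 74 - 36 = 38 mm
Elongation = 38 / 36 x 100 = 105.6%
Minimum required: 73%
Meets specification: Yes


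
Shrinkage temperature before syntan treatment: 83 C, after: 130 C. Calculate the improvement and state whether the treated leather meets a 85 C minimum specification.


Improvement = 130 - 83 = 47 C
Spec check: 130 C >= 85 C? Yes


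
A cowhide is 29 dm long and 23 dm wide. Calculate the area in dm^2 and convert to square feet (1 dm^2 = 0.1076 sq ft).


Area = 29 x 23 = 667 dm^2
Conversion: 667 x 0.1076 = 71.77 sq ft


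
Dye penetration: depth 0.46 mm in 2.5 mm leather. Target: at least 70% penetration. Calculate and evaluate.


Penetration = 18.4%
Meets target: No


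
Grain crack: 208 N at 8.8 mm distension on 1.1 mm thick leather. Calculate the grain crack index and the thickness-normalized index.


Crack index = 23.6 N/mm
Normalized index = 21.5 N/mm per mm

Crack index = 208 / 8.8 = 23.6 N/mm
Normalized = 23.6 / 1.1 = 21.5 N/mm per mm


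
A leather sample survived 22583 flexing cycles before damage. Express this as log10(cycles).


4.35

log10(22583) = 4.35


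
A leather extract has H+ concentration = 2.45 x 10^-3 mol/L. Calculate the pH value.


pH = 2.61


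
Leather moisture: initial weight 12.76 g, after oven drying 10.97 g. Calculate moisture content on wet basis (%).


Moisture = 12.76 - 10.97 = 1.79 g
MC = 1.79 / 12.76 x 100 = 14.0%


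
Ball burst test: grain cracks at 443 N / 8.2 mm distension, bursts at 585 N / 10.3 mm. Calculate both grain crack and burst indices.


Crack index = 443 / 8.2 = 54.0 N/mm
Burst index = 585 / 10.3 = 56.8 N/mm


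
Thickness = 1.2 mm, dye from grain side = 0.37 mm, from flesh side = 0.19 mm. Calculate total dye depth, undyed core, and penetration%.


Total dyed = 0.56 mm
Undyed core = 0.64 mm
Penetration = 46.7%

Total dyed = 0.37 + 0.19 = 0.56 mm
Undyed core = 1.2 - 0.56 = 0.64 mm
Penetration = 0.56 / 1.2 x 100 = 46.7%


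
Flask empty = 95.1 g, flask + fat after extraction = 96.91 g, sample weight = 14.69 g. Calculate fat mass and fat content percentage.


Fat mass = 96.91 - 95.1 = 1.81 g
Fat% = 1.81 / 14.69 x 100 = 12.3%


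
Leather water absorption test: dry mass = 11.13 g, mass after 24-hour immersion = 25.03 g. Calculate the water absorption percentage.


Water absorbed = 25.03 - 11.13 = 13.90 g
WA% = 13.90 / 11.13 x 100 = 124.9%


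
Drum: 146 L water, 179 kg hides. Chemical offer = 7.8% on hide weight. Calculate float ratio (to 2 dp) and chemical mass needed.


Float ratio = 0.82
Chemical needed = 13.962 kg


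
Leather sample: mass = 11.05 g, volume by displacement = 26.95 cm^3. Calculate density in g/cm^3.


Density = mass / volume
Density = 11.05 / 26.95 = 0.410 g/cm^3


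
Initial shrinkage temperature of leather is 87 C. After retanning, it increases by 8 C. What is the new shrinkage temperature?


New Ts = 87 + 8 = 95 C


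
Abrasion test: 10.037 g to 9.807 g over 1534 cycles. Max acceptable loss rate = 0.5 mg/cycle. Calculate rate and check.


Loss = 10.037 - 9.807 = 0.230 g
Rate = 0.230 g / 1534 cycles x 1000 = 0.150 mg/cycle
Max = 0.5 mg/cycle
Passes: Yes


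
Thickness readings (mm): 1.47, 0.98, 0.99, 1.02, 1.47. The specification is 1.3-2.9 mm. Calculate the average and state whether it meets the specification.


Average = 1.19 mm
Within specification: No


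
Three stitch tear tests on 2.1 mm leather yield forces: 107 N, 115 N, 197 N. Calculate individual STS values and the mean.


STS1 = 51.0 N/mm
STS2 = 54.8 N/mm
STS3 = 93.8 N/mm
Mean = 66.5 N/mm

STS1 = 107 / 2.1 = 51.0 N/mm
STS2 = 115 / 2.1 = 54.8 N/mm
STS3 = 197 / 2.1 = 93.8 N/mm
Mean = (51.0 + 54.8 + 93.8) / 3 = 66.5 N/mm


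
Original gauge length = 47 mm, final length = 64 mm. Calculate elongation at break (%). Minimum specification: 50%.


Extension = 64 - 47 = 17 mm
Elongation = 17 / 47 x 100 = 36.2%
Minimum required: 50%
Meets specification: No


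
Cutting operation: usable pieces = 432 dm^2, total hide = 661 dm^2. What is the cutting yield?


65.4%

Yield = usable / total x 100
Yield = 432 / 661 x 100 = 65.4%


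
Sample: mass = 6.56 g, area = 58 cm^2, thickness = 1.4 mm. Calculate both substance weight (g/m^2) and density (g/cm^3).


Substance weight = 1131.0 g/m^2
Density = 0.808 g/cm^3


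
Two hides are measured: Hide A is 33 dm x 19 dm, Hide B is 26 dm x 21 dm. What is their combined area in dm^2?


1173 dm^2

Hide A area = 33 x 19 = 627 dm^2
Hide B area = 26 x 21 = 546 dm^2
Total = 627 + 546 = 1173 dm^2


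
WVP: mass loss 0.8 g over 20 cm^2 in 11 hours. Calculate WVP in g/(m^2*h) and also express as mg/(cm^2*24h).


WVP = 36.36 g/(m^2*h)
Daily rate = 87.27 mg/(cm^2*24h)


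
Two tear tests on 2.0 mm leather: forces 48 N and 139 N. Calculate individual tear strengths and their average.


Tear 1 = 24.0 N/mm
Tear 2 = 69.5 N/mm
Average = 46.8 N/mm

Tear 1 = 48 / 2.0 = 24.0 N/mm
Tear 2 = 139 / 2.0 = 69.5 N/mm
Average = (24.0 + 69.5) / 2 = 46.8 N/mm


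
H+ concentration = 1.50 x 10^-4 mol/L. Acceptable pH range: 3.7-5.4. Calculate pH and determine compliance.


pH = 3.82
Compliant: Yes

pH = -log10(1.50 x 10^-4) = 3.82
Range: 3.7 to 5.4
Compliant: Yes


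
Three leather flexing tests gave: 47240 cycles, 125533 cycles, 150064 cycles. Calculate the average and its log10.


Average = (47240 + 125533 + 150064) / 3 = 107612 cycles
log10(107612) = 5.03


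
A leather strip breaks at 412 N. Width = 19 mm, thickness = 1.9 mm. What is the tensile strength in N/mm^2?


11.41 N/mm^2


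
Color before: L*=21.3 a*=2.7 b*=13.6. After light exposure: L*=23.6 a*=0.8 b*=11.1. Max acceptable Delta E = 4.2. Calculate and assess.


Delta E = 3.89
Passes: Yes

dL = 2.3, da = -1.9, db = -2.5
dE = sqrt((2.3)^2 + (-1.9)^2 + (-2.5)^2) = 3.89
Max = 4.2
Passes: Yes


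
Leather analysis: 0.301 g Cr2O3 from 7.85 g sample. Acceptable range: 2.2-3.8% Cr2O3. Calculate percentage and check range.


Cr2O3 = 3.83%
Within range: No

Cr2O3% = 0.301 / 7.85 x 100 = 3.83%
Acceptable range: 2.2 to 3.8%
Within range: No


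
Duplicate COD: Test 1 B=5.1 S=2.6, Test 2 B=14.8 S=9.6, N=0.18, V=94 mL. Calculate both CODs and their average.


COD1 = 38.3 mg/L
COD2 = 79.7 mg/L
Average = 59.0 mg/L

COD1 = (5.1 - 2.6) x 0.18 x 8000 / 94 = 38.3 mg/L
COD2 = (14.8 - 9.6) x 0.18 x 8000 / 94 = 79.7 mg/L
Average = (38.3 + 79.7) / 2 = 59.0 mg/L


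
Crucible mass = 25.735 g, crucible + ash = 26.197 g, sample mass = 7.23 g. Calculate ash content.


Ash mass = 26.197 - 25.735 = 0.462 g
Ash% = 0.462 / 7.23 x 100 = 6.39%


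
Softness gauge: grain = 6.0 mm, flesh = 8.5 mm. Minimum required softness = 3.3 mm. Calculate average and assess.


Average softness = 7.25 mm
Meets requirement: Yes


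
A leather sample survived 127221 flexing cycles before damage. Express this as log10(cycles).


log10(127221) = 5.10


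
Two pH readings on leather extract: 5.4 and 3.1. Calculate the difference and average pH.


Difference = 2.3
Average pH = 4.25


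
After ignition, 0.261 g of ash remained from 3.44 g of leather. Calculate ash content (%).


7.59%

Ash% = 0.261 / 3.44 x 100
Ash% = 7.59%


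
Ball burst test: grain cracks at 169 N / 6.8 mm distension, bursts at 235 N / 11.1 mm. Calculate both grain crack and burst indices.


Crack index = 24.9 N/mm
Burst index = 21.2 N/mm

Crack index = 169 / 6.8 = 24.9 N/mm
Burst index = 235 / 11.1 = 21.2 N/mm


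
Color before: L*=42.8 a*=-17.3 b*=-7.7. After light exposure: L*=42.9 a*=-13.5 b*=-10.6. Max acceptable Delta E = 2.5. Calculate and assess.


dL = 0.1, da = 3.8, db = -2.9
dE = sqrt((0.1)^2 + (3.8)^2 + (-2.9)^2) = 4.78
Max = 2.5
Passes: No


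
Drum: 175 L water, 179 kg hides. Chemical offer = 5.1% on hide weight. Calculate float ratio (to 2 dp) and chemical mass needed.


Float ratio = 0.98
Chemical needed = 9.129 kg


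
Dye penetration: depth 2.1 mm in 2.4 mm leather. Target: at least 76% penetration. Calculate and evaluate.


Penetration = 2.1 / 2.4 x 100 = 87.5%
Target: 76%
Meets target: Yes


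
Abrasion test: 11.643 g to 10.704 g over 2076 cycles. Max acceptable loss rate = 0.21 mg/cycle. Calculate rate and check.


Rate = 0.452 mg/cycle
Passes: No

Loss = 11.643 - 10.704 = 0.939 g
Rate = 0.939 g / 2076 cycles x 1000 = 0.452 mg/cycle
Max = 0.21 mg/cycle
Passes: No


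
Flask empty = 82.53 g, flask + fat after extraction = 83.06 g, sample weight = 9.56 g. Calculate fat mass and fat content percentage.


Fat mass = 0.53 g
Fat content = 5.5%


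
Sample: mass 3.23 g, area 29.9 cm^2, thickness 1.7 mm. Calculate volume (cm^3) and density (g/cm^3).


Volume = 5.083 cm^3
Density = 0.635 g/cm^3

Thickness in cm = 1.7 / 10 = 0.17 cm
Volume = 29.9 x 0.17 = 5.083 cm^3
Density = 3.23 / 5.083 = 0.635 g/cm^3


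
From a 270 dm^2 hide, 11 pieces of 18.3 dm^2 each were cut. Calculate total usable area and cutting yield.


Total usable = 11 x 18.3 = 201.3 dm^2
Yield = 201.3 / 270 x 100 = 74.6%


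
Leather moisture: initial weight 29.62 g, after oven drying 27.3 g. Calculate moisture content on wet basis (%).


7.8%


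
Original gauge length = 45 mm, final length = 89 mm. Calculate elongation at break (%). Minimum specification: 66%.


Elongation = 97.8%
Meets spec: Yes

Extension = 89 - 45 = 44 mm
Elongation = 44 / 45 x 100 = 97.8%
Minimum required: 66%
Meets specification: Yes


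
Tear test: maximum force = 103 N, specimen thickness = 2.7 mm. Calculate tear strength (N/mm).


38.1 N/mm

Tear strength = force / thickness
Tear = 103 / 2.7 = 38.1 N/mm


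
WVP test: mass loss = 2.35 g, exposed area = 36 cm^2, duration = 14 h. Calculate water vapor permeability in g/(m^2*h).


46.63 g/(m^2*h)

WVP = mass_loss / (area x time) x 10000
WVP = 2.35 / (36 x 14) x 10000
WVP = 2.35 / 504 x 10000 = 46.63 g/(m^2*h)


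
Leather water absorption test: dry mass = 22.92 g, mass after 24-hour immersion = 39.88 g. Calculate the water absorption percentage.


Water absorbed = 39.88 - 22.92 = 16.96 g
WA% = 16.96 / 22.92 x 100 = 74.0%


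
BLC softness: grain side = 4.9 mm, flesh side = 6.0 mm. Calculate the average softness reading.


5.45 mm

Average = (4.9 + 6.0) / 2
Average = 5.45 mm


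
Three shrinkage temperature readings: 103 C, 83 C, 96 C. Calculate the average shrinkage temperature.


94.0 C


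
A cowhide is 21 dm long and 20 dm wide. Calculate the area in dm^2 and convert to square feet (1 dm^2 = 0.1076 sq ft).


Area = 21 x 20 = 420 dm^2
Conversion: 420 x 0.1076 = 45.19 sq ft


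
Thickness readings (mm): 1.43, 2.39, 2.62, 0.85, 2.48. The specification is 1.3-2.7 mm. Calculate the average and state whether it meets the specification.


Average = 1.95 mm
Within specification: Yes

Sum = 9.77
Average = 9.77 / 5 = 1.95 mm
Specification range: 1.3 to 2.7 mm
Within spec: Yes


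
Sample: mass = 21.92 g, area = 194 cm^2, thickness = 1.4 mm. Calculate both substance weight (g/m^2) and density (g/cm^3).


Substance weight = 1129.9 g/m^2
Density = 0.807 g/cm^3

SW = 21.92 / 194 x 10000 = 1129.9 g/m^2
Volume = 194 x 1.4 / 10 = 27.16 cm^3
Density = 21.92 / 27.16 = 0.807 g/cm^3


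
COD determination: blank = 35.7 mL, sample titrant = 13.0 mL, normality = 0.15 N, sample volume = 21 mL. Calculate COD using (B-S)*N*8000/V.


1297.1 mg/L


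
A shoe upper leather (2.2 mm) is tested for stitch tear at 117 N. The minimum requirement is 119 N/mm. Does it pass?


STS = 117 / 2.2 = 53.2 N/mm
Minimum required: 119 N/mm
Passes: No


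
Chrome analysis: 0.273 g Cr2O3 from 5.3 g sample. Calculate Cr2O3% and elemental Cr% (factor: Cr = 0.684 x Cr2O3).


Cr2O3% = 0.273 / 5.3 x 100 = 5.15%
Cr% = 5.15 x 0.684 = 3.52%


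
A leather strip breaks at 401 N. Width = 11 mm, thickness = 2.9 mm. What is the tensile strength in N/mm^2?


Cross-sectional area = 11 x 2.9 = 31.9 mm^2
Tensile strength = 401 / 31.9 = 12.57 N/mm^2


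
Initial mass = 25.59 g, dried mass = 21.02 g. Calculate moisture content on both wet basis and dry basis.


Wet basis = 17.9%
Dry basis = 21.7%


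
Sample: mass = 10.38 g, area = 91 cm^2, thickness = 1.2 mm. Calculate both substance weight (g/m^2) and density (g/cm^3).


Substance weight = 1140.7 g/m^2
Density = 0.951 g/cm^3

SW = 10.38 / 91 x 10000 = 1140.7 g/m^2
Volume = 91 x 1.2 / 10 = 10.92 cm^3
Density = 10.38 / 10.92 = 0.951 g/cm^3


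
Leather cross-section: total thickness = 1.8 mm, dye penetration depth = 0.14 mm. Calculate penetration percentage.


Penetration% = 0.14 / 1.8 x 100
Penetration = 7.8%


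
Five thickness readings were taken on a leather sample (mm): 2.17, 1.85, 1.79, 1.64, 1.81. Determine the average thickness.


Sum = 2.17 + 1.85 + 1.79 + 1.64 + 1.81 = 9.26
Average = 9.26 / 5 = 1.85 mm


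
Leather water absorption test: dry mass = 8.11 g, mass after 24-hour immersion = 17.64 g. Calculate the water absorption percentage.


117.5%

Water absorbed = 17.64 - 8.11 = 9.53 g
WA% = 9.53 / 8.11 x 100 = 117.5%


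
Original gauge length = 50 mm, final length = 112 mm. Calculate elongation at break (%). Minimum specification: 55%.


Elongation = 124.0%
Meets spec: Yes

Extension = 112 - 50 = 62 mm
Elongation = 62 / 50 x 100 = 124.0%
Minimum required: 55%
Meets specification: Yes


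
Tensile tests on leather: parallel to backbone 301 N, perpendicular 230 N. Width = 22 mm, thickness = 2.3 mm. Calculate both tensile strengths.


Parallel = 5.95 N/mm^2
Perpendicular = 4.55 N/mm^2

Area = 22 x 2.3 = 50.6 mm^2
TS (parallel) = 301 / 50.6 = 5.95 N/mm^2
TS (perpendicular) = 230 / 50.6 = 4.55 N/mm^2


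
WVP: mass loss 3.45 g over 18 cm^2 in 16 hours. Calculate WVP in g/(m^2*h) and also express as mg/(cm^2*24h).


WVP = 119.79 g/(m^2*h)
Daily rate = 287.50 mg/(cm^2*24h)

WVP = 3.45 / (18 x 16) x 10000 = 119.79 g/(m^2*h)
Mass loss in mg = 3.45 x 1000 = 3450 mg
Per cm^2 per 24h in mg: 3450 x 24 / (18 x 16) = 82800 / 288 = 287.50 mg/(cm^2*24h)


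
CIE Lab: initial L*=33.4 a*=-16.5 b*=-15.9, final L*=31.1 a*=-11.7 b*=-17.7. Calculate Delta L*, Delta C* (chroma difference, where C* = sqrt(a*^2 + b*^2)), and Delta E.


Delta L* = 31.1 - 33.4 = -2.3
C1* = sqrt((-16.5)^2 + (-15.9)^2) = 22.914
C2* = sqrt((-11.7)^2 + (-17.7)^2) = 21.217
Delta C* = 21.217 - 22.914 = -1.70
Delta E = sqrt((-2.3)^2 + (4.8)^2 + (-1.8)^2) = 5.62


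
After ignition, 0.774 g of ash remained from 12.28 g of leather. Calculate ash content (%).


6.30%

Ash% = 0.774 / 12.28 x 100
Ash% = 6.30%


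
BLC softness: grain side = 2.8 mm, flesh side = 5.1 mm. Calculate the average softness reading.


3.95 mm


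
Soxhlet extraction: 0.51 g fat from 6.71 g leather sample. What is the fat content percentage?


7.6%

Fat content = 0.51 / 6.71 x 100
Fat = 7.6%


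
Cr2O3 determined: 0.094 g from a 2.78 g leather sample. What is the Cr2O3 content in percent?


3.38%


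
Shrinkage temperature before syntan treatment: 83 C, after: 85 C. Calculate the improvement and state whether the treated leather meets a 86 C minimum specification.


Improvement = 85 - 83 = 2 C
Spec check: 85 C >= 86 C? No


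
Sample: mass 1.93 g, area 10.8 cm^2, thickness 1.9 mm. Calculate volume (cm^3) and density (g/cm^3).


Volume = 2.052 cm^3
Density = 0.941 g/cm^3

Thickness in cm = 1.9 / 10 = 0.19 cm
Volume = 10.8 x 0.19 = 2.052 cm^3
Density = 1.93 / 2.052 = 0.941 g/cm^3


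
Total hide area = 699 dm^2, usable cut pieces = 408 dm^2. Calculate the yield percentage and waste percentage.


Yield = 408 / 699 x 100 = 58.4%
Waste = 699 - 408 = 291 dm^2
Waste% = 100 - 58.4 = 41.6%


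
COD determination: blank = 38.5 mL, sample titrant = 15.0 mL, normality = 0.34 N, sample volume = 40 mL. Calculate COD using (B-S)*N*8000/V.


COD = (38.5 - 15.0) x 0.34 x 8000 / 40
COD = 23.5 x 0.34 x 8000 / 40
COD = 1598.0 mg/L


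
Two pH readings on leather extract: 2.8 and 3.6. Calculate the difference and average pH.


Difference = |2.8 - 3.6| = 0.8
Average = (2.8 + 3.6) / 2 = 3.20


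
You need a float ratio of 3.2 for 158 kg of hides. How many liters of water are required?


Water = hide weight x target ratio
Water = 158 x 3.2 = 505.6 L


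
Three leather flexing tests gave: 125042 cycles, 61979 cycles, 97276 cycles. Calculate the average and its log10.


Average = (125042 + 61979 + 97276) / 3 = 94766 cycles
log10(94766) = 4.98


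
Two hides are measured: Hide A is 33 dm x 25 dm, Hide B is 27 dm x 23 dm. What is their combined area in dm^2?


Hide A area = 33 x 25 = 825 dm^2
Hide B area = 27 x 23 = 621 dm^2
Total = 825 + 621 = 1446 dm^2


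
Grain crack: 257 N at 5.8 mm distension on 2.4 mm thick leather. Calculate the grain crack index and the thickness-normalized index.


Crack index = 257 / 5.8 = 44.3 N/mm
Normalized = 44.3 / 2.4 = 18.5 N/mm per mm


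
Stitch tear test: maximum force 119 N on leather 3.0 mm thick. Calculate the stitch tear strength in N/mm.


Stitch tear strength = force / thickness
STS = 119 / 3.0 = 39.7 N/mm


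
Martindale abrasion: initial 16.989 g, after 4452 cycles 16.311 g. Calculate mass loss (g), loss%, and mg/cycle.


Mass loss = 0.678 g
Loss = 3.99%
Rate = 0.152 mg/cycle


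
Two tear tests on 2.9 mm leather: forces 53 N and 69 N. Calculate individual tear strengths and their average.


Tear 1 = 53 / 2.9 = 18.3 N/mm
Tear 2 = 69 / 2.9 = 23.8 N/mm
Average = (18.3 + 23.8) / 2 = 21.1 N/mm


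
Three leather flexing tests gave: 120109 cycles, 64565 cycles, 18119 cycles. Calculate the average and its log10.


Average = 67598 cycles
log10 = 4.83

Average = (120109 + 64565 + 18119) / 3 = 67598 cycles
log10(67598) = 4.83


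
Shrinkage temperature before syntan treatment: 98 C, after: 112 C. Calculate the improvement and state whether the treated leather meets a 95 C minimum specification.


Improvement = 14 C
Meets 95 C spec: Yes

Improvement = 112 - 98 = 14 C
Spec check: 112 C >= 95 C? Yes


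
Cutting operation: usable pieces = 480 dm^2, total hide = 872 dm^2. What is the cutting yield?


55.0%


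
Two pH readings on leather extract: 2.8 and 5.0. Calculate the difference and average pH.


Difference = |2.8 - 5.0| = 2.2
Average = (2.8 + 5.0) / 2 = 3.90


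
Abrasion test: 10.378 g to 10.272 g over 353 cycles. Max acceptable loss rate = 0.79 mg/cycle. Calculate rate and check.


Rate = 0.300 mg/cycle
Passes: Yes


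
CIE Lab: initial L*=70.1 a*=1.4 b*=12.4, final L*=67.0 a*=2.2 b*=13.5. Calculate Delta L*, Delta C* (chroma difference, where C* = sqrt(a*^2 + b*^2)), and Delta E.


Delta L* = 67.0 - 70.1 = -3.1
C1* = sqrt((1.4)^2 + (12.4)^2) = 12.479
C2* = sqrt((2.2)^2 + (13.5)^2) = 13.678
Delta C* = 13.678 - 12.479 = 1.20
Delta E = sqrt((-3.1)^2 + (0.8)^2 + (1.1)^2) = 3.39


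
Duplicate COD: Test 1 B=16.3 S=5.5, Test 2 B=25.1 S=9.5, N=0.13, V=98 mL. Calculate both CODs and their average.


COD1 = 114.6 mg/L
COD2 = 165.6 mg/L
Average = 140.1 mg/L

COD1 = (16.3 - 5.5) x 0.13 x 8000 / 98 = 114.6 mg/L
COD2 = (25.1 - 9.5) x 0.13 x 8000 / 98 = 165.6 mg/L
Average = (114.6 + 165.6) / 2 = 140.1 mg/L


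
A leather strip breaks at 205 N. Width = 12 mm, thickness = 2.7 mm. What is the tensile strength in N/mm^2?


6.33 N/mm^2


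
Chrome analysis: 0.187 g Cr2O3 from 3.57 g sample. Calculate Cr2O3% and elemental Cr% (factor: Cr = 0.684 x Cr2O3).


Cr2O3 = 5.24%
Cr = 3.58%


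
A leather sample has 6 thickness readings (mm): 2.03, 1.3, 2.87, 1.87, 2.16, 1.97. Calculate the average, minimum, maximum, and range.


Sum = 12.20
Average = 12.20 / 6 = 2.03 mm
Minimum = 1.3 mm
Maximum = 2.87 mm
Range = 2.87 - 1.3 = 1.57 mm


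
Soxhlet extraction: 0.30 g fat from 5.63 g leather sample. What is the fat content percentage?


5.3%


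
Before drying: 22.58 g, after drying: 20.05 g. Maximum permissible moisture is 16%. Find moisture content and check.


Moisture content = 11.2%
Acceptable: Yes

MC = (22.58 - 20.05) / 22.58 x 100 = 11.2%
Maximum: 16%
Acceptable: Yes


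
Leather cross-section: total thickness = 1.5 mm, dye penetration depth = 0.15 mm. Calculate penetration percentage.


10.0%


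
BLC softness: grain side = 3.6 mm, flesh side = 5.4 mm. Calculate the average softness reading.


4.50 mm


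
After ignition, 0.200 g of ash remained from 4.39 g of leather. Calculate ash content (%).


4.56%

Ash% = 0.200 / 4.39 x 100
Ash% = 4.56%


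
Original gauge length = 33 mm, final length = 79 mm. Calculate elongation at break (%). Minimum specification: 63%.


Extension = 79 - 33 = 46 mm
Elongation = 46 / 33 x 100 = 139.4%
Minimum required: 63%
Meets specification: Yes


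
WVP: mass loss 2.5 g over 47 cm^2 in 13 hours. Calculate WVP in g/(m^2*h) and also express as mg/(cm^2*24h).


WVP = 40.92 g/(m^2*h)
Daily rate = 98.20 mg/(cm^2*24h)

WVP = 2.5 / (47 x 13) x 10000 = 40.92 g/(m^2*h)
Mass loss in mg = 2.5 x 1000 = 2500 mg
Per cm^2 per 24h in mg: 2500 x 24 / (47 x 13) = 60000 / 611 = 98.20 mg/(cm^2*24h)


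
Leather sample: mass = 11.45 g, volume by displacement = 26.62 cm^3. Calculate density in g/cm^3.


0.430 g/cm^3

Density = mass / volume
Density = 11.45 / 26.62 = 0.430 g/cm^3


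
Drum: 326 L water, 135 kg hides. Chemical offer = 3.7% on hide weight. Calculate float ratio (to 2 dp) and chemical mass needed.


Float ratio = 326 / 135 = 2.41
Chemical = 135 x 3.7 / 100 = 4.995 kg


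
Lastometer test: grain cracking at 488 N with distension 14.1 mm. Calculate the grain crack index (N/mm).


34.6 N/mm

Grain crack index = force / distension
Index = 488 / 14.1 = 34.6 N/mm


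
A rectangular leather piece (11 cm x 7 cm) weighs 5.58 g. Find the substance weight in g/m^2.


Area = 11 x 7 = 77 cm^2
SW = 5.58 / 77 x 10000 = 724.7 g/m^2


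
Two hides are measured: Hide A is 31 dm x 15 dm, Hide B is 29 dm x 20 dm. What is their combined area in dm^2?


Hide A area = 31 x 15 = 465 dm^2
Hide B area = 29 x 20 = 580 dm^2
Total = 465 + 580 = 1045 dm^2


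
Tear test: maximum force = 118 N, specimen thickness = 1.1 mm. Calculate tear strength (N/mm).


Tear strength = force / thickness
Tear = 118 / 1.1 = 107.3 N/mm


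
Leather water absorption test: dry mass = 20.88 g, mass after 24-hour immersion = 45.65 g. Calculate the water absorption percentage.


118.6%


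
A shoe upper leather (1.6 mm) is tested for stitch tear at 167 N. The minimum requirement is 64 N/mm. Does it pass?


STS = 104.4 N/mm
Passes: Yes

STS = 167 / 1.6 = 104.4 N/mm
Minimum required: 64 N/mm
Passes: Yes


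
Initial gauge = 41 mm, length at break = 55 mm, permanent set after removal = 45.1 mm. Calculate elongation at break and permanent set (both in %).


Elongation at break = 34.1%
Permanent set = 10.0%


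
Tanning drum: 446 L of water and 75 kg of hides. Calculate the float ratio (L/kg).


5.9

Float ratio = water / hide weight
Ratio = 446 / 75 = 5.9


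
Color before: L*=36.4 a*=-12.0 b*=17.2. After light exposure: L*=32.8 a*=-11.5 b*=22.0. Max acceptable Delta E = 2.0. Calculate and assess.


Delta E = 6.02
Passes: No

dL = -3.6, da = 0.5, db = 4.8
dE = sqrt((-3.6)^2 + (0.5)^2 + (4.8)^2) = 6.02
Max = 2.0
Passes: No


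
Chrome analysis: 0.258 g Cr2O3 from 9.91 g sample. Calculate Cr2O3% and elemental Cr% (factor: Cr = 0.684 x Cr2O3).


Cr2O3 = 2.60%
Cr = 1.78%


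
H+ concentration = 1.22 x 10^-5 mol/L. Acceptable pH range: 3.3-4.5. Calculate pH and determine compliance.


pH = -log10(1.22 x 10^-5) = 4.91
Range: 3.3 to 4.5
Compliant: No


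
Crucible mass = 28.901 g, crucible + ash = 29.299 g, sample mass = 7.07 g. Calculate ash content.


Ash mass = 0.398 g
Ash content = 5.63%

Ash mass = 29.299 - 28.901 = 0.398 g
Ash% = 0.398 / 7.07 x 100 = 5.63%


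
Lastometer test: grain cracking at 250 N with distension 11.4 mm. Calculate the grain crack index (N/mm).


21.9 N/mm

Grain crack index = force / distension
Index = 250 / 11.4 = 21.9 N/mm


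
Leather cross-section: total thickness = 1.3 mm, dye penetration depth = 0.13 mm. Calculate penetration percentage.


Penetration% = 0.13 / 1.3 x 100
Penetration = 10.0%


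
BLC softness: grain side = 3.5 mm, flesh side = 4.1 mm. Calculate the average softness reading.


Average = (3.5 + 4.1) / 2
Average = 3.80 mm


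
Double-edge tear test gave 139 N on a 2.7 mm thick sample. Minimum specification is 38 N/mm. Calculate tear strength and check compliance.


Tear strength = 51.5 N/mm
Compliant: Yes

Tear strength = 139 / 2.7 = 51.5 N/mm
Required minimum = 38 N/mm
Compliant: Yes


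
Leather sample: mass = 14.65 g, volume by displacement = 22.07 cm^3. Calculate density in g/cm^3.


0.664 g/cm^3

Density = mass / volume
Density = 14.65 / 22.07 = 0.664 g/cm^3


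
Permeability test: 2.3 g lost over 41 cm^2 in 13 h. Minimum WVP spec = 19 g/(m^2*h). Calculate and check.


WVP = 43.15 g/(m^2*h)
Meets specification: Yes

WVP = 2.3 / (41 x 13) x 10000 = 43.15 g/(m^2*h)
Minimum: 19 g/(m^2*h)
Meets spec: Yes


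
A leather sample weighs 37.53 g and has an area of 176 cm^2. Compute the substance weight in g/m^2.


Substance weight = mass / area x 10000
SW = 37.53 / 176 x 10000
SW = 2132.4 g/m^2


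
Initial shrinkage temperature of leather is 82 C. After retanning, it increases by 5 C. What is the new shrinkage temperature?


87 C


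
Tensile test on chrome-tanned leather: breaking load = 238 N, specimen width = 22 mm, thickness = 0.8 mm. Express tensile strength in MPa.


13.52 MPa

Cross-section = 22 x 0.8 = 17.6 mm^2
TS = 238 / 17.6 = 13.52 MPa
(1 N/mm^2 = 1 MPa)


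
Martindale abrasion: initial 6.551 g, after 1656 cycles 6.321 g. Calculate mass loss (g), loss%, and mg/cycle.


Loss = 6.551 - 6.321 = 0.230 g
Loss% = 0.230 / 6.551 x 100 = 3.51%
Rate = 0.230 / 1656 x 1000 = 0.139 mg/cycle


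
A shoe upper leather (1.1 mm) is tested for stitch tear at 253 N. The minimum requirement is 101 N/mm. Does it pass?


STS = 253 / 1.1 = 230.0 N/mm
Minimum required: 101 N/mm
Passes: Yes


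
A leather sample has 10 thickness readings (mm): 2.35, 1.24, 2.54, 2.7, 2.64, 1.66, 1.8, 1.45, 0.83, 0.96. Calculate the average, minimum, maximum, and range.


Sum = 18.17
Average = 18.17 / 10 = 1.82 mm
Minimum = 0.83 mm
Maximum = 2.7 mm
Range = 2.7 - 0.83 = 1.87 mm


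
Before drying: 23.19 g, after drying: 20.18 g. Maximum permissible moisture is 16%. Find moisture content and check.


Moisture content = 13.0%
Acceptable: Yes

MC = (23.19 - 20.18) / 23.19 x 100 = 13.0%
Maximum: 16%
Acceptable: Yes


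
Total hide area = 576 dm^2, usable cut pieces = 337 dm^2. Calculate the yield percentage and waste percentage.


Yield = 58.5%
Waste = 41.5%


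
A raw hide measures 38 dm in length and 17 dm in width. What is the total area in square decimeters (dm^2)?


Area = length x width
Area = 38 x 17 = 646 dm^2


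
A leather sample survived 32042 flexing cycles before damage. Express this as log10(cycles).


4.51

log10(32042) = 4.51


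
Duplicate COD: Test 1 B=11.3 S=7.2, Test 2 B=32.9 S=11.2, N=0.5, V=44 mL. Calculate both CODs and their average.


COD1 = 372.7 mg/L
COD2 = 1972.7 mg/L
Average = 1172.7 mg/L


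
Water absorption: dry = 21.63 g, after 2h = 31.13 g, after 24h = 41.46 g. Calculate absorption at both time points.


WA (2h) = (31.13 - 21.63) / 21.63 x 100 = 43.9%
WA (24h) = (41.46 - 21.63) / 21.63 x 100 = 91.7%


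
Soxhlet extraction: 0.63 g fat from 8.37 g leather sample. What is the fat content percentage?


7.5%

Fat content = 0.63 / 8.37 x 100
Fat = 7.5%


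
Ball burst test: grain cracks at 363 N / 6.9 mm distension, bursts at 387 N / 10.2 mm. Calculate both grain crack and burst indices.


Crack index = 52.6 N/mm
Burst index = 37.9 N/mm

Crack index = 363 / 6.9 = 52.6 N/mm
Burst index = 387 / 10.2 = 37.9 N/mm


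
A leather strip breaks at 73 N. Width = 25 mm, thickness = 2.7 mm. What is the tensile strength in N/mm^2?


1.08 N/mm^2

Cross-sectional area = 25 x 2.7 = 67.5 mm^2
Tensile strength = 73 / 67.5 = 1.08 N/mm^2


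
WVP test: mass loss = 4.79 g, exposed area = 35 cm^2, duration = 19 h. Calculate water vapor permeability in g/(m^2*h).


72.03 g/(m^2*h)


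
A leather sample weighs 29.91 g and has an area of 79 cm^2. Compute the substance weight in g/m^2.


Substance weight = mass / area x 10000
SW = 29.91 / 79 x 10000
SW = 3786.1 g/m^2


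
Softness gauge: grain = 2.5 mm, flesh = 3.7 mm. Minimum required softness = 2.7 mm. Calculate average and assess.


Average = (2.5 + 3.7) / 2 = 3.10 mm
Minimum = 2.7 mm
Meets requirement: Yes


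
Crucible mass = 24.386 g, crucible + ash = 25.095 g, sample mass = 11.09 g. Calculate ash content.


Ash mass = 25.095 - 24.386 = 0.709 g
Ash% = 0.709 / 11.09 x 100 = 6.39%


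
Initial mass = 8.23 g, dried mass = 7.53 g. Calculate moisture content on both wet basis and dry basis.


Moisture lost = 8.23 - 7.53 = 0.70 g
Wet basis MC = 0.70 / 8.23 x 100 = 8.5%
Dry basis MC = 0.70 / 7.53 x 100 = 9.3%


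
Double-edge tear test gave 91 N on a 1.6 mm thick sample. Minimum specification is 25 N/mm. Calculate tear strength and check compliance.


Tear strength = 56.9 N/mm
Compliant: Yes


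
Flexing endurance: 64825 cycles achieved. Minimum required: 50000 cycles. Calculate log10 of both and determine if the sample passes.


log10(64825) = 4.81
log10(50000) = 4.70
Passes: Yes


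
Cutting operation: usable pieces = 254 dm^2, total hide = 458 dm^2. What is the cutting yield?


Yield = usable / total x 100
Yield = 254 / 458 x 100 = 55.5%


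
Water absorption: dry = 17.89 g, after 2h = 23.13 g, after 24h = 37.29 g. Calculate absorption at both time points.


2h absorption = 29.3%
24h absorption = 108.4%

WA (2h) = (23.13 - 17.89) / 17.89 x 100 = 29.3%
WA (24h) = (37.29 - 17.89) / 17.89 x 100 = 108.4%


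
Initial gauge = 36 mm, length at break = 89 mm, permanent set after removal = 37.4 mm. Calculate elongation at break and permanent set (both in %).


Elongation at break = 147.2%
Permanent set = 3.9%

Elongation at break = (89 - 36) / 36 x 100 = 147.2%
Permanent set = (37.4 - 36) / 36 x 100 = 3.9%


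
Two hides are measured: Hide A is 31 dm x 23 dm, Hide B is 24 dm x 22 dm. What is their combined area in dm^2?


Hide A area = 31 x 23 = 713 dm^2
Hide B area = 24 x 22 = 528 dm^2
Total = 713 + 528 = 1241 dm^2


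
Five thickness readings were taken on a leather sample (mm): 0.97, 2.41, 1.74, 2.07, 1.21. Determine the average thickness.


1.68 mm

Sum = 0.97 + 2.41 + 1.74 + 2.07 + 1.21 = 8.40
Average = 8.40 / 5 = 1.68 mm


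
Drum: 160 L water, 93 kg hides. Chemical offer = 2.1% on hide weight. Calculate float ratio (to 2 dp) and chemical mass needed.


Float ratio = 1.72
Chemical needed = 1.953 kg

Float ratio = 160 / 93 = 1.72
Chemical = 93 x 2.1 / 100 = 1.953 kg


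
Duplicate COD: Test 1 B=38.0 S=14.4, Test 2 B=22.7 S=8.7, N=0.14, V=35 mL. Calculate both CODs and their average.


COD1 = (38.0 - 14.4) x 0.14 x 8000 / 35 = 755.2 mg/L
COD2 = (22.7 - 8.7) x 0.14 x 8000 / 35 = 448.0 mg/L
Average = (755.2 + 448.0) / 2 = 601.6 mg/L


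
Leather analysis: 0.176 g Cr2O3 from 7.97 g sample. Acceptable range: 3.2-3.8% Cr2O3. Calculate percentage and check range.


Cr2O3 = 2.21%
Within range: No

Cr2O3% = 0.176 / 7.97 x 100 = 2.21%
Acceptable range: 3.2 to 3.8%
Within range: No


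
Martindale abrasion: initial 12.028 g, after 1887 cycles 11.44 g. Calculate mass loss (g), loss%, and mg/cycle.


Mass loss = 0.588 g
Loss = 4.89%
Rate = 0.312 mg/cycle


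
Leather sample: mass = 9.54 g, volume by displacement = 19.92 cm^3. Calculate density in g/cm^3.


Density = mass / volume
Density = 9.54 / 19.92 = 0.479 g/cm^3


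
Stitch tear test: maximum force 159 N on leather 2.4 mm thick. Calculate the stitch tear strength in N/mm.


66.3 N/mm


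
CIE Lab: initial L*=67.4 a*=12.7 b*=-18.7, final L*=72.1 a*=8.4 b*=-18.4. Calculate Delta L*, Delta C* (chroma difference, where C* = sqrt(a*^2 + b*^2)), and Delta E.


Delta L* = 4.7
Delta C* = -2.38
Delta E = 6.38


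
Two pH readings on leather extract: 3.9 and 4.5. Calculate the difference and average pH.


Difference = |3.9 - 4.5| = 0.6
Average = (3.9 + 4.5) / 2 = 4.20


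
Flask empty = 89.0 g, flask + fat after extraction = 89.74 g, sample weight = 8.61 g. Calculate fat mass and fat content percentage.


Fat mass = 89.74 - 89.0 = 0.74 g
Fat% = 0.74 / 8.61 x 100 = 8.6%


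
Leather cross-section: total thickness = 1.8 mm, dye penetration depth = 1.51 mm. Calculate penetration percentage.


83.9%

Penetration% = 1.51 / 1.8 x 100
Penetration = 83.9%


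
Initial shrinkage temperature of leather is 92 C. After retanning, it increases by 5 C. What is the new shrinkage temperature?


97 C


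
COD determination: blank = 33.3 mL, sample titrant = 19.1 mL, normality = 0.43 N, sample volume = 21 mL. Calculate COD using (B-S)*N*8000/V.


COD = (33.3 - 19.1) x 0.43 x 8000 / 21
COD = 14.2 x 0.43 x 8000 / 21
COD = 2326.1 mg/L


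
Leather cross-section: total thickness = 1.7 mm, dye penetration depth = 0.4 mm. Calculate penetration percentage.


23.5%

Penetration% = 0.4 / 1.7 x 100
Penetration = 23.5%


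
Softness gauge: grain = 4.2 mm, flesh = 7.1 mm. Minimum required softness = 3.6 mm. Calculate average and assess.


Average = (4.2 + 7.1) / 2 = 5.65 mm
Minimum = 3.6 mm
Meets requirement: Yes


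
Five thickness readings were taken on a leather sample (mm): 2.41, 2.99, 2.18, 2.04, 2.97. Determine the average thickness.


2.52 mm


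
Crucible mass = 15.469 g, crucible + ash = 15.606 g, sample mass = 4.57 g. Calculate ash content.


Ash mass = 0.137 g
Ash content = 3.00%

Ash mass = 15.606 - 15.469 = 0.137 g
Ash% = 0.137 / 4.57 x 100 = 3.00%


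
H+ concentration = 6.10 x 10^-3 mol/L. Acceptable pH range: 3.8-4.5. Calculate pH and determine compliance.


pH = -log10(6.10 x 10^-3) = 2.21
Range: 3.8 to 4.5
Compliant: No


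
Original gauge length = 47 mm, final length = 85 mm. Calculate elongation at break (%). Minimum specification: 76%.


Elongation = 80.9%
Meets spec: Yes


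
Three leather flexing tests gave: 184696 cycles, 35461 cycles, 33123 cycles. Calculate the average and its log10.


Average = 84427 cycles
log10 = 4.93


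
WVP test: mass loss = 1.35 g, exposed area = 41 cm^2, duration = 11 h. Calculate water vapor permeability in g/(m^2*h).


29.93 g/(m^2*h)

WVP = mass_loss / (area x time) x 10000
WVP = 1.35 / (41 x 11) x 10000
WVP = 1.35 / 451 x 10000 = 29.93 g/(m^2*h)


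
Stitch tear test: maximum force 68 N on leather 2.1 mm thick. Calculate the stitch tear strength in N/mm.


32.4 N/mm


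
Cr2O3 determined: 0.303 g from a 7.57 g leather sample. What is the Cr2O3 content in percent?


Cr2O3% = 0.303 / 7.57 x 100
Cr2O3% = 4.00%


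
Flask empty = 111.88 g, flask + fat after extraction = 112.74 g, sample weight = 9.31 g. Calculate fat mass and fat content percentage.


Fat mass = 0.86 g
Fat content = 9.2%

Fat mass = 112.74 - 111.88 = 0.86 g
Fat% = 0.86 / 9.31 x 100 = 9.2%


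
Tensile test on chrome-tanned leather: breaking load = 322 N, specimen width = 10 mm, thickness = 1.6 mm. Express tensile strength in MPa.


20.13 MPa

Cross-section = 10 x 1.6 = 16.0 mm^2
TS = 322 / 16.0 = 20.13 MPa
(1 N/mm^2 = 1 MPa)
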